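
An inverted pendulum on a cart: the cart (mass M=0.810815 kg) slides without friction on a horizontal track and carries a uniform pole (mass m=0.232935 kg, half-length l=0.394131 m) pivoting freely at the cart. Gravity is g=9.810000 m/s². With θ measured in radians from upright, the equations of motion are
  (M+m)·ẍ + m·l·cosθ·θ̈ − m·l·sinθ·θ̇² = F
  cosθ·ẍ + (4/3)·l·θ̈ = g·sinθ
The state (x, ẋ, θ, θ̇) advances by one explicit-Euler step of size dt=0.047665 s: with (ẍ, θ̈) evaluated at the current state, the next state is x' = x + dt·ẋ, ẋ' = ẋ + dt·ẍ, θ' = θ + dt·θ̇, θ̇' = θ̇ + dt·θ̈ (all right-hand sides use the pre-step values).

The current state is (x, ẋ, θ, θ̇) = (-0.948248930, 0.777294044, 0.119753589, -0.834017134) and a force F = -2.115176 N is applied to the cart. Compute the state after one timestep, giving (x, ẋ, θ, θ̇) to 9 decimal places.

(-0.911199209, 0.650914002, 0.080000162, -0.488946849)

sinθ=0.119467565, cosθ=0.992838104
temp = (F + m·l·θ̇²·sinθ)/(M+m) = (-2.115176 + 0.007629135)/1.043750 = -2.019206577
θ̈ = (g·sinθ − cosθ·temp)/(l·(4/3 − m·cos²θ/(M+m))) = 7.239489883
ẍ = temp − m·l·θ̈·cosθ/(M+m) = -2.651422250
Euler: x'=-0.948248930+0.047665·0.777294044=-0.911199209, ẋ'=0.777294044+0.047665·-2.651422250=0.650914002
       θ'=0.119753589+0.047665·-0.834017134=0.080000162, θ̇'=-0.834017134+0.047665·7.239489883=-0.488946849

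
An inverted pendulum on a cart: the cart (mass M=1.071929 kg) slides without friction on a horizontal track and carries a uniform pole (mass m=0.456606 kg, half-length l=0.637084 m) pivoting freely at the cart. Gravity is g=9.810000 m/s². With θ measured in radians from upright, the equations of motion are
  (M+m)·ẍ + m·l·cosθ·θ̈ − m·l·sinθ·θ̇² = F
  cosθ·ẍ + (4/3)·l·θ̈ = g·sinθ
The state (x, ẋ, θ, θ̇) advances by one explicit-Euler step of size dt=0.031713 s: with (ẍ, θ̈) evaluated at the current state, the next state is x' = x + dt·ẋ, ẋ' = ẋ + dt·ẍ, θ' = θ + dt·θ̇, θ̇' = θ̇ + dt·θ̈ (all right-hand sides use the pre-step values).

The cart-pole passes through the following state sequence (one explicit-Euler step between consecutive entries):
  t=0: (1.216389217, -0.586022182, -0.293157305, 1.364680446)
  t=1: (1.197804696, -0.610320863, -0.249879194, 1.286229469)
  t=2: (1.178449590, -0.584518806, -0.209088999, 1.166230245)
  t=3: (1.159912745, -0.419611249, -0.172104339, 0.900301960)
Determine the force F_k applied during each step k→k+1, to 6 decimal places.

F_0 = -1.703531 N
F_1 = 0.296101 N
F_2 = 5.644329 N

step 0→1:
  ẍ = (ẋ'−ẋ)/dt = (-0.610320863−-0.586022182)/0.031713 = -0.766206
  θ̈ = (θ̇'−θ̇)/dt = (1.286229469−1.364680446)/0.031713 = -2.473780
  sinθ=-0.288976, cosθ=0.957336
  F = (M+m)·ẍ + m·l·cosθ·θ̈ − m·l·sinθ·θ̇² = -1.171172 + -0.688912 − -0.156553 = -1.703531
step 1→2:
  ẍ = (ẋ'−ẋ)/dt = (-0.584518806−-0.610320863)/0.031713 = 0.813611
  θ̈ = (θ̇'−θ̇)/dt = (1.166230245−1.286229469)/0.031713 = -3.783913
  sinθ=-0.247287, cosθ=0.968942
  F = (M+m)·ẍ + m·l·cosθ·θ̈ − m·l·sinθ·θ̇² = 1.243633 + -1.066540 − -0.119008 = 0.296101
step 2→3:
  ẍ = (ẋ'−ẋ)/dt = (-0.419611249−-0.584518806)/0.031713 = 5.199999
  θ̈ = (θ̇'−θ̇)/dt = (0.900301960−1.166230245)/0.031713 = -8.385466
  sinθ=-0.207569, cosθ=0.978220
  F = (M+m)·ẍ + m·l·cosθ·θ̈ − m·l·sinθ·θ̇² = 7.948380 + -2.386175 − -0.082124 = 5.644329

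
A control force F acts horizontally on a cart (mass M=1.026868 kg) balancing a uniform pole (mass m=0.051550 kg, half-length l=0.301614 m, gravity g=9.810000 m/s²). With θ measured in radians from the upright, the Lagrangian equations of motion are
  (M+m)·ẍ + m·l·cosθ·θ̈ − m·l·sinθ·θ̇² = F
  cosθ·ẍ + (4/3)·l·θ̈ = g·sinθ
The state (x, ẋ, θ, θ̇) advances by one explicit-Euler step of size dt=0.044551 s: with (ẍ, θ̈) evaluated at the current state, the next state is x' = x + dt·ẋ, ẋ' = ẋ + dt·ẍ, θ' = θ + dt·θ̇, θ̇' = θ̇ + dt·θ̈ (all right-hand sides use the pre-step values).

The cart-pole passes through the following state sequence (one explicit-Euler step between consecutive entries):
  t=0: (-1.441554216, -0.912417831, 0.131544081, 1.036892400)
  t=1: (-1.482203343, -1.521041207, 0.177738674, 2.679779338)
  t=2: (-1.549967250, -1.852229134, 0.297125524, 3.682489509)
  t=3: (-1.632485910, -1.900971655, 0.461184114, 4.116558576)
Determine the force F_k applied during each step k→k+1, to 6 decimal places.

F_0 = -14.166345 N
F_1 = -7.692168 N
F_2 = -1.096758 N

step 0→1:
  ẍ = (ẋ'−ẋ)/dt = (-1.521041207−-0.912417831)/0.044551 = -13.661273
  θ̈ = (θ̇'−θ̇)/dt = (2.679779338−1.036892400)/0.044551 = 36.876545
  sinθ=0.131165, cosθ=0.991361
  F = (M+m)·ẍ + m·l·cosθ·θ̈ − m·l·sinθ·θ̇² = -14.732563 + 0.568410 − 0.002193 = -14.166345
step 1→2:
  ẍ = (ẋ'−ẋ)/dt = (-1.852229134−-1.521041207)/0.044551 = -7.433906
  θ̈ = (θ̇'−θ̇)/dt = (3.682489509−2.679779338)/0.044551 = 22.507018
  sinθ=0.176804, cosθ=0.984246
  F = (M+m)·ẍ + m·l·cosθ·θ̈ − m·l·sinθ·θ̇² = -8.016858 + 0.344431 − 0.019741 = -7.692168
step 2→3:
  ẍ = (ẋ'−ẋ)/dt = (-1.900971655−-1.852229134)/0.044551 = -1.094084
  θ̈ = (θ̇'−θ̇)/dt = (4.116558576−3.682489509)/0.044551 = 9.743195
  sinθ=0.292773, cosθ=0.956182
  F = (M+m)·ẍ + m·l·cosθ·θ̈ − m·l·sinθ·θ̇² = -1.179880 + 0.144851 − 0.061730 = -1.096758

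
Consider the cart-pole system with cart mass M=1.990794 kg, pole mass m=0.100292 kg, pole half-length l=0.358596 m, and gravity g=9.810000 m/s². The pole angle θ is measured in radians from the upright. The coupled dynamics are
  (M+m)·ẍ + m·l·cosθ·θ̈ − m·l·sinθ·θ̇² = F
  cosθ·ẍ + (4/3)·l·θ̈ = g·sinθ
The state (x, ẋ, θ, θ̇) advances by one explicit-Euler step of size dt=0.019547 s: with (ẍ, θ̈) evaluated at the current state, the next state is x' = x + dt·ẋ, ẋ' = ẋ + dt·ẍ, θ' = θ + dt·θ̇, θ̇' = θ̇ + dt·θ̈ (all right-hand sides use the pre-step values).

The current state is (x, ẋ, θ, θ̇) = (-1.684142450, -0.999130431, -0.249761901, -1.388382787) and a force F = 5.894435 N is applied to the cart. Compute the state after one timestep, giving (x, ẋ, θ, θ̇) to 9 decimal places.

(-1.703672453, -0.940560619, -0.276900619, -1.606210313)

sinθ=-0.247173255, cosθ=0.968971301
temp = (F + m·l·θ̇²·sinθ)/(M+m) = (5.894435 + -0.017135298)/2.091086 = 2.810644661
θ̈ = (g·sinθ − cosθ·temp)/(l·(4/3 − m·cos²θ/(M+m))) = -11.143782977
ẍ = temp − m·l·θ̈·cosθ/(M+m) = 2.996358129
Euler: x'=-1.684142450+0.019547·-0.999130431=-1.703672453, ẋ'=-0.999130431+0.019547·2.996358129=-0.940560619
       θ'=-0.249761901+0.019547·-1.388382787=-0.276900619, θ̇'=-1.388382787+0.019547·-11.143782977=-1.606210313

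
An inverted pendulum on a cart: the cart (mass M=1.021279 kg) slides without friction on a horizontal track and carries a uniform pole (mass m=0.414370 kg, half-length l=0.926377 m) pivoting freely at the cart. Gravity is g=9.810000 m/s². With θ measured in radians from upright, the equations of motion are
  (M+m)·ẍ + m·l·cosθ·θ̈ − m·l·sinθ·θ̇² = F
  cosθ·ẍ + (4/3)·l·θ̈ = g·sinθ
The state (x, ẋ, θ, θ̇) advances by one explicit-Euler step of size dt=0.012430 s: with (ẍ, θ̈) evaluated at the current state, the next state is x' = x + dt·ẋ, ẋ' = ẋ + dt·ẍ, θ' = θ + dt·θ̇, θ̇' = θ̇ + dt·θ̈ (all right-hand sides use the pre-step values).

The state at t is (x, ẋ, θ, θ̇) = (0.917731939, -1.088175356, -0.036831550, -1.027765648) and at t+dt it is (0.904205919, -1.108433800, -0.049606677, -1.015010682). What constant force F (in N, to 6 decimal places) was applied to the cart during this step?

ẍ = (ẋ'−ẋ)/dt = (-1.108433800−-1.088175356)/0.012430 = -1.629802
θ̈ = (θ̇'−θ̇)/dt = (-1.015010682−-1.027765648)/0.012430 = 1.026144
sinθ=-0.036823, cosθ=0.999322
F = (M+m)·ẍ + m·l·cosθ·θ̈ − m·l·sinθ·θ̇² = -2.339824 + 0.393631 − -0.014931 = -1.931262

F = -1.931262 N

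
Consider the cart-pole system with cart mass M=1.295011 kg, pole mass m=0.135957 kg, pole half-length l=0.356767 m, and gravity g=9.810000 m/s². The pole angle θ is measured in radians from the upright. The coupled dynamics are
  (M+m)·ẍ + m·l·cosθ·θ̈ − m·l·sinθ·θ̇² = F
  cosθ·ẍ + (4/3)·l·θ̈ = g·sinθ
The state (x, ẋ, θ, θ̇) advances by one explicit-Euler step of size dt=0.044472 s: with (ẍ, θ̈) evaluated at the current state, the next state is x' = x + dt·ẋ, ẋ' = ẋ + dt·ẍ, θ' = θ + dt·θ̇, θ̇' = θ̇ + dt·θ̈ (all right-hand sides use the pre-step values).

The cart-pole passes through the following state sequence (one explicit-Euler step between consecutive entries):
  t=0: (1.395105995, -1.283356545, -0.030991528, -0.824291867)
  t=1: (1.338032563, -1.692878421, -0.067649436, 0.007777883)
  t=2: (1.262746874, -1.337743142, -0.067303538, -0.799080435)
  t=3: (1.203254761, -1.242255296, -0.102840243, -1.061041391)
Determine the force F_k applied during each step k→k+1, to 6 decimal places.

step 0→1:
  ẍ = (ẋ'−ẋ)/dt = (-1.692878421−-1.283356545)/0.044472 = -9.208533
  θ̈ = (θ̇'−θ̇)/dt = (0.007777883−-0.824291867)/0.044472 = 18.709969
  sinθ=-0.030987, cosθ=0.999520
  F = (M+m)·ẍ + m·l·cosθ·θ̈ − m·l·sinθ·θ̇² = -13.177116 + 0.907091 − -0.001021 = -12.269004
step 1→2:
  ẍ = (ẋ'−ẋ)/dt = (-1.337743142−-1.692878421)/0.044472 = 7.985593
  θ̈ = (θ̇'−θ̇)/dt = (-0.799080435−0.007777883)/0.044472 = -18.143063
  sinθ=-0.067598, cosθ=0.997713
  F = (M+m)·ẍ + m·l·cosθ·θ̈ − m·l·sinθ·θ̇² = 11.427128 + -0.878016 − -0.000000 = 10.549112
step 2→3:
  ẍ = (ẋ'−ẋ)/dt = (-1.242255296−-1.337743142)/0.044472 = 2.147145
  θ̈ = (θ̇'−θ̇)/dt = (-1.061041391−-0.799080435)/0.044472 = -5.890469
  sinθ=-0.067253, cosθ=0.997736
  F = (M+m)·ẍ + m·l·cosθ·θ̈ − m·l·sinθ·θ̇² = 3.072496 + -0.285070 − -0.002083 = 2.789509

F_0 = -12.269004 N
F_1 = 10.549112 N
F_2 = 2.789509 N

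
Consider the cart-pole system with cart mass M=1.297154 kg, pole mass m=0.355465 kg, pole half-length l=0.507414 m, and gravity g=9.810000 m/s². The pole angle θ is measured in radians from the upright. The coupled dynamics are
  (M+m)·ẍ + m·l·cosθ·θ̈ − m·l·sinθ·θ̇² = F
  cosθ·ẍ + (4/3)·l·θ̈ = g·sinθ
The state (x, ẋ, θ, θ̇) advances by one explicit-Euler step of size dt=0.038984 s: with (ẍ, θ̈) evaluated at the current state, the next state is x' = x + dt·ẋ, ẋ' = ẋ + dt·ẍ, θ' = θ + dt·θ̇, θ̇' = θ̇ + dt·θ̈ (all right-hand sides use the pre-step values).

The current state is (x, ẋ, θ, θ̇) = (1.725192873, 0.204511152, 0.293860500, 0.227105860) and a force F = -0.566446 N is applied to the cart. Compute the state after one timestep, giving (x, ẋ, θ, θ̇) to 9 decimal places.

(1.733165536, 0.168837084, 0.302713995, 0.441304201)

sinθ=0.289649386, cosθ=0.957132819
temp = (F + m·l·θ̇²·sinθ)/(M+m) = (-0.566446 + 0.002694564)/1.652619 = -0.341126077
θ̈ = (g·sinθ − cosθ·temp)/(l·(4/3 − m·cos²θ/(M+m))) = 5.494519320
ẍ = temp − m·l·θ̈·cosθ/(M+m) = -0.915095110
Euler: x'=1.725192873+0.038984·0.204511152=1.733165536, ẋ'=0.204511152+0.038984·-0.915095110=0.168837084
       θ'=0.293860500+0.038984·0.227105860=0.302713995, θ̇'=0.227105860+0.038984·5.494519320=0.441304201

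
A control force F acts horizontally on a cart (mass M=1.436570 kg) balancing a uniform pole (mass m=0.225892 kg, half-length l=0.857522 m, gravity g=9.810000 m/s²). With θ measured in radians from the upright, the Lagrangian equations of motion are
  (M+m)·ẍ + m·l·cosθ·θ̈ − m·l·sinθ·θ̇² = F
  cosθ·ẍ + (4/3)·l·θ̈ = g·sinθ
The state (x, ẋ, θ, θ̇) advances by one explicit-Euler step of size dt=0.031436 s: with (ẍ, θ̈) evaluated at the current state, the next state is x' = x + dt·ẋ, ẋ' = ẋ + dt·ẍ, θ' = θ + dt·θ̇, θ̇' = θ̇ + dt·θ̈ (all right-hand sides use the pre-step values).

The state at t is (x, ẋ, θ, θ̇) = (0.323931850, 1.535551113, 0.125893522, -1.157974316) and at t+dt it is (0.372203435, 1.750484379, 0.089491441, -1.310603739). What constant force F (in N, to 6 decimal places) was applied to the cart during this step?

ẍ = (ẋ'−ẋ)/dt = (1.750484379−1.535551113)/0.031436 = 6.837170
θ̈ = (θ̇'−θ̇)/dt = (-1.310603739−-1.157974316)/0.031436 = -4.855243
sinθ=0.125561, cosθ=0.992086
F = (M+m)·ẍ + m·l·cosθ·θ̈ − m·l·sinθ·θ̇² = 11.366535 + -0.933053 − 0.032614 = 10.400868

F = 10.400868 N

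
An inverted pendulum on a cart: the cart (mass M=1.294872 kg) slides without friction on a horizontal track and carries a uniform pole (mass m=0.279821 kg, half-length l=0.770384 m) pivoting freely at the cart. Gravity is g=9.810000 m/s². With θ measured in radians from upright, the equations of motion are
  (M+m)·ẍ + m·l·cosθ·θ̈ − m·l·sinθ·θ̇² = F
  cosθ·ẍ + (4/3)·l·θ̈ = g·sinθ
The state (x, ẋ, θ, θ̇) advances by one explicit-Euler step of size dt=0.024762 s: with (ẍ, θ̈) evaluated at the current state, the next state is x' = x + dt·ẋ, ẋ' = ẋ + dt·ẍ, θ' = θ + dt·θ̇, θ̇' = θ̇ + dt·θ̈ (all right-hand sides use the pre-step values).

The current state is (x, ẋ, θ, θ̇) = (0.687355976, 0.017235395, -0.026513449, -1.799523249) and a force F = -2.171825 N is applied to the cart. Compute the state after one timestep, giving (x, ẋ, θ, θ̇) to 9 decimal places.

(0.687782759, -0.021509623, -0.071073244, -1.768086036)

sinθ=-0.026510343, cosθ=0.999648539
temp = (F + m·l·θ̇²·sinθ)/(M+m) = (-2.171825 + -0.018506224)/1.574693 = -1.390957618
θ̈ = (g·sinθ − cosθ·temp)/(l·(4/3 − m·cos²θ/(M+m))) = 1.269574873
ẍ = temp − m·l·θ̈·cosθ/(M+m) = -1.564696617
Euler: x'=0.687355976+0.024762·0.017235395=0.687782759, ẋ'=0.017235395+0.024762·-1.564696617=-0.021509623
       θ'=-0.026513449+0.024762·-1.799523249=-0.071073244, θ̇'=-1.799523249+0.024762·1.269574873=-1.768086036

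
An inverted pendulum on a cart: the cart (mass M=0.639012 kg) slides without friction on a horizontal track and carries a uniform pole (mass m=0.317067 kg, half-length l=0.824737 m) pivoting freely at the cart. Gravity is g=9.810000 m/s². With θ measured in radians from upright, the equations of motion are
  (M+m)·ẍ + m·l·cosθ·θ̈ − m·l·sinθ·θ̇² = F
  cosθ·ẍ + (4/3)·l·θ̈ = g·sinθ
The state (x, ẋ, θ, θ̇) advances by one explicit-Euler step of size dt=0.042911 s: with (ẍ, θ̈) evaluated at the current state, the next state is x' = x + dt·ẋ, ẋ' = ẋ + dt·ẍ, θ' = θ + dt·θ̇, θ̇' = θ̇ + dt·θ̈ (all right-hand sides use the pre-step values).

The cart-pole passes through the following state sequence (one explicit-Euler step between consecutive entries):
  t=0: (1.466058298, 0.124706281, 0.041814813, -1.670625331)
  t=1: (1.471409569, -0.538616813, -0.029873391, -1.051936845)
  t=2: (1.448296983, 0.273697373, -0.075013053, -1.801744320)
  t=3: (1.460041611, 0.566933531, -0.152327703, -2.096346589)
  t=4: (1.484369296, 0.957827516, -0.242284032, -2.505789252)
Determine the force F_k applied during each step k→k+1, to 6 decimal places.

step 0→1:
  ẍ = (ẋ'−ẋ)/dt = (-0.538616813−0.124706281)/0.042911 = -15.458113
  θ̈ = (θ̇'−θ̇)/dt = (-1.051936845−-1.670625331)/0.042911 = 14.417946
  sinθ=0.041803, cosθ=0.999126
  F = (M+m)·ẍ + m·l·cosθ·θ̈ − m·l·sinθ·θ̇² = -14.779177 + 3.766952 − 0.030509 = -11.042734
step 1→2:
  ẍ = (ẋ'−ẋ)/dt = (0.273697373−-0.538616813)/0.042911 = 18.930209
  θ̈ = (θ̇'−θ̇)/dt = (-1.801744320−-1.051936845)/0.042911 = -17.473549
  sinθ=-0.029869, cosθ=0.999554
  F = (M+m)·ẍ + m·l·cosθ·θ̈ − m·l·sinθ·θ̇² = 18.098775 + -4.567240 − -0.008643 = 13.540178
step 2→3:
  ẍ = (ẋ'−ẋ)/dt = (0.566933531−0.273697373)/0.042911 = 6.833589
  θ̈ = (θ̇'−θ̇)/dt = (-2.096346589−-1.801744320)/0.042911 = -6.865425
  sinθ=-0.074943, cosθ=0.997188
  F = (M+m)·ẍ + m·l·cosθ·θ̈ − m·l·sinθ·θ̇² = 6.533451 + -1.790239 − -0.063618 = 4.806831
step 3→4:
  ẍ = (ẋ'−ẋ)/dt = (0.957827516−0.566933531)/0.042911 = 9.109412
  θ̈ = (θ̇'−θ̇)/dt = (-2.505789252−-2.096346589)/0.042911 = -9.541671
  sinθ=-0.151739, cosθ=0.988421
  F = (M+m)·ẍ + m·l·cosθ·θ̈ − m·l·sinθ·θ̇² = 8.709318 + -2.466225 − -0.174378 = 6.417470

F_0 = -11.042734 N
F_1 = 13.540178 N
F_2 = 4.806831 N
F_3 = 6.417470 N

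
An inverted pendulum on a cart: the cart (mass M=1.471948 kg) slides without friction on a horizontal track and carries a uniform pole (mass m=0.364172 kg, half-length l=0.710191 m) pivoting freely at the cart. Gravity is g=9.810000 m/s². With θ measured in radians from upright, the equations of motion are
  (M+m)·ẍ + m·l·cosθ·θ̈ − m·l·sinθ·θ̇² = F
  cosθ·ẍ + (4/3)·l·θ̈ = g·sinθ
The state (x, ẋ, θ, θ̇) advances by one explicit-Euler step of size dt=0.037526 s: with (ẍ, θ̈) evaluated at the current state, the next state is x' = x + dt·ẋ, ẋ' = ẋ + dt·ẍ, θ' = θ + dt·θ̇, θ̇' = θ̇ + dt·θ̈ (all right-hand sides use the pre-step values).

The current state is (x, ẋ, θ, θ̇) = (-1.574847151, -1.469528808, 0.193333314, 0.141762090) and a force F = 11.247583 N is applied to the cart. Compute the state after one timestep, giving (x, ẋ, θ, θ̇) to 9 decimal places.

sinθ=0.192131168, cosθ=0.981369255
temp = (F + m·l·θ̇²·sinθ)/(M+m) = (11.247583 + 0.000998619)/1.836120 = 6.126278031
θ̈ = (g·sinθ − cosθ·temp)/(l·(4/3 − m·cos²θ/(M+m))) = -5.087539643
ẍ = temp − m·l·θ̈·cosθ/(M+m) = 6.829546115
Euler: x'=-1.574847151+0.037526·-1.469528808=-1.629992689, ẋ'=-1.469528808+0.037526·6.829546115=-1.213243260
       θ'=0.193333314+0.037526·0.141762090=0.198653078, θ̇'=0.141762090+0.037526·-5.087539643=-0.049152923

(-1.629992689, -1.213243260, 0.198653078, -0.049152923)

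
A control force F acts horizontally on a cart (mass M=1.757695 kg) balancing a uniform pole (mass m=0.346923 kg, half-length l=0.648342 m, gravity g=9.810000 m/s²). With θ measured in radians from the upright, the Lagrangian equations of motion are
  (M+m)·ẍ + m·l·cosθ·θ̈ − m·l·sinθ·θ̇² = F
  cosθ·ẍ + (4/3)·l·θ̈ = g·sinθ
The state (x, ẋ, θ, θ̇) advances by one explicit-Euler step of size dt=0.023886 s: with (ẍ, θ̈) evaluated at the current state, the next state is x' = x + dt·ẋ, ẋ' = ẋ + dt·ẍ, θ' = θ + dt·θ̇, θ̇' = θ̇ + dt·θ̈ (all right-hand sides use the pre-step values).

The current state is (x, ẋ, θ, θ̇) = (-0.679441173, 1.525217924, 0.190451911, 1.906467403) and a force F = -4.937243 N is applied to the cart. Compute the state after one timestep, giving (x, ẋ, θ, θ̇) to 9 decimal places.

sinθ=0.189302654, cosθ=0.981918787
temp = (F + m·l·θ̇²·sinθ)/(M+m) = (-4.937243 + 0.154757862)/2.104618 = -2.272376810
θ̈ = (g·sinθ − cosθ·temp)/(l·(4/3 − m·cos²θ/(M+m))) = 5.369417394
ẍ = temp − m·l·θ̈·cosθ/(M+m) = -2.835841498
Euler: x'=-0.679441173+0.023886·1.525217924=-0.643009818, ẋ'=1.525217924+0.023886·-2.835841498=1.457481014
       θ'=0.190451911+0.023886·1.906467403=0.235989791, θ̇'=1.906467403+0.023886·5.369417394=2.034721307

(-0.643009818, 1.457481014, 0.235989791, 2.034721307)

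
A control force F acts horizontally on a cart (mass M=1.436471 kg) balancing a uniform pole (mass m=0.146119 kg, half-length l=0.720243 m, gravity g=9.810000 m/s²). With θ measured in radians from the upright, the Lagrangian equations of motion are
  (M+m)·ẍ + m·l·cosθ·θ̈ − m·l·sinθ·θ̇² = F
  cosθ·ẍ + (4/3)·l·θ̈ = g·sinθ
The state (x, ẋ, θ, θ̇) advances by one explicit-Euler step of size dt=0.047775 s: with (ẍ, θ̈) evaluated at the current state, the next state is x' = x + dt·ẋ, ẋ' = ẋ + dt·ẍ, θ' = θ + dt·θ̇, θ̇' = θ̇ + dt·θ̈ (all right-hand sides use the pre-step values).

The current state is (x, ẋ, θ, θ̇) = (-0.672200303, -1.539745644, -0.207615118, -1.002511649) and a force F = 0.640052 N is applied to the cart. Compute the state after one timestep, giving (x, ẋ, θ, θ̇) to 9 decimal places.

sinθ=-0.206126821, cosθ=0.978525285
temp = (F + m·l·θ̇²·sinθ)/(M+m) = (0.640052 + -0.021802139)/1.582590 = 0.390657000
θ̈ = (g·sinθ − cosθ·temp)/(l·(4/3 − m·cos²θ/(M+m))) = -2.681505143
ẍ = temp − m·l·θ̈·cosθ/(M+m) = 0.565145981
Euler: x'=-0.672200303+0.047775·-1.539745644=-0.745761651, ẋ'=-1.539745644+0.047775·0.565145981=-1.512745795
       θ'=-0.207615118+0.047775·-1.002511649=-0.255510112, θ̇'=-1.002511649+0.047775·-2.681505143=-1.130620557

(-0.745761651, -1.512745795, -0.255510112, -1.130620557)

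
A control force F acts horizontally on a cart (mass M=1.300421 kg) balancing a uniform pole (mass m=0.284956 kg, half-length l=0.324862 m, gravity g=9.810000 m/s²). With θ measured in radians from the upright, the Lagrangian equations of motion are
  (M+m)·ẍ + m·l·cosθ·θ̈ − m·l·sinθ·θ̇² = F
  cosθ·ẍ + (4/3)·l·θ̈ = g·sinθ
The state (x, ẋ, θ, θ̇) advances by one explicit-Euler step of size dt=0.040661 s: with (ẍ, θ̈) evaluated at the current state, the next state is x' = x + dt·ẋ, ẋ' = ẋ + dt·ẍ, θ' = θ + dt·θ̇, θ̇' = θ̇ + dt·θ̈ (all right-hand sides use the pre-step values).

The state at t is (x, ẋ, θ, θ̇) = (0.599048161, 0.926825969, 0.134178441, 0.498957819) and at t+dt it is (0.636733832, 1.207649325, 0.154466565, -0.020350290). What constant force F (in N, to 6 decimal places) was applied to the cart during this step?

F = 9.774589 N

ẍ = (ẋ'−ẋ)/dt = (1.207649325−0.926825969)/0.040661 = 6.906455
θ̈ = (θ̇'−θ̇)/dt = (-0.020350290−0.498957819)/0.040661 = -12.771651
sinθ=0.133776, cosθ=0.991012
F = (M+m)·ẍ + m·l·cosθ·θ̈ − m·l·sinθ·θ̇² = 10.949334 + -1.171662 − 0.003083 = 9.774589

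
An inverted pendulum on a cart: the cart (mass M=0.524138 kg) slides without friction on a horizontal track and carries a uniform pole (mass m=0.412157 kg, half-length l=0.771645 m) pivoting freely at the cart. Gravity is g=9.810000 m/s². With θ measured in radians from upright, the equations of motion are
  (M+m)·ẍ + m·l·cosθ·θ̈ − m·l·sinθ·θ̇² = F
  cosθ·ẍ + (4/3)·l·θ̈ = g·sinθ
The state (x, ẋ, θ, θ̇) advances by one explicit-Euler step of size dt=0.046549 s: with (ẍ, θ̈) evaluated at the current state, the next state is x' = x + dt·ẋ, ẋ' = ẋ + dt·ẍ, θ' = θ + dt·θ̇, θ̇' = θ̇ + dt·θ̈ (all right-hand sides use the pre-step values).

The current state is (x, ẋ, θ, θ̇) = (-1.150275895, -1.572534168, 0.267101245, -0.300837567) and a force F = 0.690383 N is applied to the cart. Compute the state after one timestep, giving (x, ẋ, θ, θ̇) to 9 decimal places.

(-1.223475788, -1.577844980, 0.253097557, -0.178714057)

sinθ=0.263936584, cosθ=0.964540035
temp = (F + m·l·θ̇²·sinθ)/(M+m) = (0.690383 + 0.007597032)/0.936295 = 0.745470212
θ̈ = (g·sinθ − cosθ·temp)/(l·(4/3 − m·cos²θ/(M+m))) = 2.623547448
ẍ = temp − m·l·θ̈·cosθ/(M+m) = -0.114090792
Euler: x'=-1.150275895+0.046549·-1.572534168=-1.223475788, ẋ'=-1.572534168+0.046549·-0.114090792=-1.577844980
       θ'=0.267101245+0.046549·-0.300837567=0.253097557, θ̇'=-0.300837567+0.046549·2.623547448=-0.178714057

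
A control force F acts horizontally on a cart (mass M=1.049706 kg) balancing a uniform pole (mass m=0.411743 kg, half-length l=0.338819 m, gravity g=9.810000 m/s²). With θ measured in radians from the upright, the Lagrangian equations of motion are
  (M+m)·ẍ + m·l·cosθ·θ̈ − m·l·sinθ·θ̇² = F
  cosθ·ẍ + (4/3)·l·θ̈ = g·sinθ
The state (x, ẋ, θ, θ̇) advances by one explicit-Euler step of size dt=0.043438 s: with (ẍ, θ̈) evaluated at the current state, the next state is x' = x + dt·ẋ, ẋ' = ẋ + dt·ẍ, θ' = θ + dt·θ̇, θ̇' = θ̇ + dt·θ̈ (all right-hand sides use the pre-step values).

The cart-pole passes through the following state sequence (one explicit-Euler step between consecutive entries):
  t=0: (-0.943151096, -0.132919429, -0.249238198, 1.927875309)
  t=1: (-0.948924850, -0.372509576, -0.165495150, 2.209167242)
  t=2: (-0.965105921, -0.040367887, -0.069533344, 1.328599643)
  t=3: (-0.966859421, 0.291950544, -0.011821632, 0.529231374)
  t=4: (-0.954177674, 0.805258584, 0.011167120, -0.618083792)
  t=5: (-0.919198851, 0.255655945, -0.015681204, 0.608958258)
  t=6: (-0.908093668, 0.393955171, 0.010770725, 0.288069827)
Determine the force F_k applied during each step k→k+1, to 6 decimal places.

F_0 = -7.057501 N
F_1 = 8.497490 N
F_2 = 8.636727 N
F_3 = 13.585962 N
F_4 = -14.551144 N
F_5 = 3.623372 N

step 0→1:
  ẍ = (ẋ'−ẋ)/dt = (-0.372509576−-0.132919429)/0.043438 = -5.515681
  θ̈ = (θ̇'−θ̇)/dt = (2.209167242−1.927875309)/0.043438 = 6.475711
  sinθ=-0.246666, cosθ=0.969101
  F = (M+m)·ẍ + m·l·cosθ·θ̈ − m·l·sinθ·θ̇² = -8.060886 + 0.875488 − -0.127897 = -7.057501
step 1→2:
  ẍ = (ẋ'−ẋ)/dt = (-0.040367887−-0.372509576)/0.043438 = 7.646339
  θ̈ = (θ̇'−θ̇)/dt = (1.328599643−2.209167242)/0.043438 = -20.271826
  sinθ=-0.164741, cosθ=0.986337
  F = (M+m)·ẍ + m·l·cosθ·θ̈ − m·l·sinθ·θ̇² = 11.174735 + -2.789409 − -0.112164 = 8.497490
step 2→3:
  ẍ = (ẋ'−ẋ)/dt = (0.291950544−-0.040367887)/0.043438 = 7.650408
  θ̈ = (θ̇'−θ̇)/dt = (0.529231374−1.328599643)/0.043438 = -18.402511
  sinθ=-0.069477, cosθ=0.997584
  F = (M+m)·ẍ + m·l·cosθ·θ̈ − m·l·sinθ·θ̇² = 11.180681 + -2.561063 − -0.017109 = 8.636727
step 3→4:
  ẍ = (ẋ'−ẋ)/dt = (0.805258584−0.291950544)/0.043438 = 11.817027
  θ̈ = (θ̇'−θ̇)/dt = (-0.618083792−0.529231374)/0.043438 = -26.412707
  sinθ=-0.011821, cosθ=0.999930
  F = (M+m)·ẍ + m·l·cosθ·θ̈ − m·l·sinθ·θ̇² = 17.269983 + -3.684483 − -0.000462 = 13.585962
step 4→5:
  ẍ = (ẋ'−ẋ)/dt = (0.255655945−0.805258584)/0.043438 = -12.652577
  θ̈ = (θ̇'−θ̇)/dt = (0.608958258−-0.618083792)/0.043438 = 28.248125
  sinθ=0.011167, cosθ=0.999938
  F = (M+m)·ẍ + m·l·cosθ·θ̈ − m·l·sinθ·θ̇² = -18.491096 + 3.940547 − 0.000595 = -14.551144
step 5→6:
  ẍ = (ẋ'−ẋ)/dt = (0.393955171−0.255655945)/0.043438 = 3.183830
  θ̈ = (θ̇'−θ̇)/dt = (0.288069827−0.608958258)/0.043438 = -7.387275
  sinθ=-0.015681, cosθ=0.999877
  F = (M+m)·ẍ + m·l·cosθ·θ̈ − m·l·sinθ·θ̇² = 4.653006 + -1.030445 − -0.000811 = 3.623372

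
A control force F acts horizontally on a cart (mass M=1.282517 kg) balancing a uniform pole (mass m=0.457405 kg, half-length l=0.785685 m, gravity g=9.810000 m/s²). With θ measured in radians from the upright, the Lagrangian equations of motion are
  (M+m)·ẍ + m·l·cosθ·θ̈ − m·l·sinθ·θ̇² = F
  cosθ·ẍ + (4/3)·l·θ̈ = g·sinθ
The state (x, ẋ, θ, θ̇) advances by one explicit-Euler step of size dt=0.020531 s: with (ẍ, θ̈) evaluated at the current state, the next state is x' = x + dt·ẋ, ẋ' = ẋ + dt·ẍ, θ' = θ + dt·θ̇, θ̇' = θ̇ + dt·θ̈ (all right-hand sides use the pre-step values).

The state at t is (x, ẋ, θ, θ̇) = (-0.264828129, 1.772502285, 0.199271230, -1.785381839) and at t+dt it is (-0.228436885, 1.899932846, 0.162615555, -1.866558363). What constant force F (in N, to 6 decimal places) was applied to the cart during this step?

ẍ = (ẋ'−ẋ)/dt = (1.899932846−1.772502285)/0.020531 = 6.206739
θ̈ = (θ̇'−θ̇)/dt = (-1.866558363−-1.785381839)/0.020531 = -3.953851
sinθ=0.197955, cosθ=0.980211
F = (M+m)·ẍ + m·l·cosθ·θ̈ − m·l·sinθ·θ̇² = 10.799242 + -1.392802 − 0.226766 = 9.179674

F = 9.179674 N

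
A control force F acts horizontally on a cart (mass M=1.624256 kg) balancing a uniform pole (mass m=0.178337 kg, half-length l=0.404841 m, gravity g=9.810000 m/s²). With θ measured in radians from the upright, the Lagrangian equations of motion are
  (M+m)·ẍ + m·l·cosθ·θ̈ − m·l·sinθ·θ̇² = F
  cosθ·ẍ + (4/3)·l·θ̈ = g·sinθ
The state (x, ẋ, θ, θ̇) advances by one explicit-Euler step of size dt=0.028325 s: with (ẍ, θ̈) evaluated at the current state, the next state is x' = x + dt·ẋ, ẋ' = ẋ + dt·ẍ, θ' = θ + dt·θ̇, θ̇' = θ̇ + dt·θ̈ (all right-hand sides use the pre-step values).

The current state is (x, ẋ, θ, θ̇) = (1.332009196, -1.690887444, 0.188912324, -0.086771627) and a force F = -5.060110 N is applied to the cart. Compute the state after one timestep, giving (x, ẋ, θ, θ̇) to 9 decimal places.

(1.284114809, -1.780624399, 0.186454518, 0.173185094)

sinθ=0.187790681, cosθ=0.982209071
temp = (F + m·l·θ̇²·sinθ)/(M+m) = (-5.060110 + 0.000102083)/1.802593 = -2.807071766
θ̈ = (g·sinθ − cosθ·temp)/(l·(4/3 − m·cos²θ/(M+m))) = 9.177642416
ẍ = temp − m·l·θ̈·cosθ/(M+m) = -3.168118432
Euler: x'=1.332009196+0.028325·-1.690887444=1.284114809, ẋ'=-1.690887444+0.028325·-3.168118432=-1.780624399
       θ'=0.188912324+0.028325·-0.086771627=0.186454518, θ̇'=-0.086771627+0.028325·9.177642416=0.173185094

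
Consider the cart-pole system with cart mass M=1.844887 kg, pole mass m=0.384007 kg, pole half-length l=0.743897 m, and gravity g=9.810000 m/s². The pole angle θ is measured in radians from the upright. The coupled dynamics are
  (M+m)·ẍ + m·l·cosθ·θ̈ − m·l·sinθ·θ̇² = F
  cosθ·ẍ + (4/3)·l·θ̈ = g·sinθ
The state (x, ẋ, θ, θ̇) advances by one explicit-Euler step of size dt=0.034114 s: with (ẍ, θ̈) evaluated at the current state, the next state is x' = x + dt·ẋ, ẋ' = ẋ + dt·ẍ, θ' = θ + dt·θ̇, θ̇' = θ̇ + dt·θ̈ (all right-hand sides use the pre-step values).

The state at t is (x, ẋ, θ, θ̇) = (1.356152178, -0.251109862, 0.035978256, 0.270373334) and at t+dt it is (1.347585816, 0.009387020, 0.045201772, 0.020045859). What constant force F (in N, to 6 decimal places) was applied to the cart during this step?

ẍ = (ẋ'−ẋ)/dt = (0.009387020−-0.251109862)/0.034114 = 7.636070
θ̈ = (θ̇'−θ̇)/dt = (0.020045859−0.270373334)/0.034114 = -7.337969
sinθ=0.035970, cosθ=0.999353
F = (M+m)·ẍ + m·l·cosθ·θ̈ − m·l·sinθ·θ̇² = 17.019990 + -2.094820 − 0.000751 = 14.924419

F = 14.924419 N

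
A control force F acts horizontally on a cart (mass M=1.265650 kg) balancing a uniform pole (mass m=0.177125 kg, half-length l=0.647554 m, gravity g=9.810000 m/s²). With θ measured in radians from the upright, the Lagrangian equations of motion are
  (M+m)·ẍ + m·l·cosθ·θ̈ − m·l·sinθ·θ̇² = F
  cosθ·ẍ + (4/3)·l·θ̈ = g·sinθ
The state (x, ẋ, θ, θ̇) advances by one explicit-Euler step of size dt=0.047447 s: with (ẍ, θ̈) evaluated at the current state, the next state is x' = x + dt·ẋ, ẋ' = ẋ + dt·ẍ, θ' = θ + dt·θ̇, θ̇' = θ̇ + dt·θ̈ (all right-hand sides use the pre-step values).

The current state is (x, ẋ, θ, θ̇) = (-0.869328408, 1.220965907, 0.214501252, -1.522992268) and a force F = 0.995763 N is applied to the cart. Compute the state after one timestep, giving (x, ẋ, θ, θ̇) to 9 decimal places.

(-0.811397239, 1.249137775, 0.142239838, -1.440122053)

sinθ=0.212860137, cosθ=0.977082679
temp = (F + m·l·θ̇²·sinθ)/(M+m) = (0.995763 + 0.056629873)/1.442775 = 0.729422726
θ̈ = (g·sinθ − cosθ·temp)/(l·(4/3 − m·cos²θ/(M+m))) = 1.746584927
ẍ = temp − m·l·θ̈·cosθ/(M+m) = 0.593754462
Euler: x'=-0.869328408+0.047447·1.220965907=-0.811397239, ẋ'=1.220965907+0.047447·0.593754462=1.249137775
       θ'=0.214501252+0.047447·-1.522992268=0.142239838, θ̇'=-1.522992268+0.047447·1.746584927=-1.440122053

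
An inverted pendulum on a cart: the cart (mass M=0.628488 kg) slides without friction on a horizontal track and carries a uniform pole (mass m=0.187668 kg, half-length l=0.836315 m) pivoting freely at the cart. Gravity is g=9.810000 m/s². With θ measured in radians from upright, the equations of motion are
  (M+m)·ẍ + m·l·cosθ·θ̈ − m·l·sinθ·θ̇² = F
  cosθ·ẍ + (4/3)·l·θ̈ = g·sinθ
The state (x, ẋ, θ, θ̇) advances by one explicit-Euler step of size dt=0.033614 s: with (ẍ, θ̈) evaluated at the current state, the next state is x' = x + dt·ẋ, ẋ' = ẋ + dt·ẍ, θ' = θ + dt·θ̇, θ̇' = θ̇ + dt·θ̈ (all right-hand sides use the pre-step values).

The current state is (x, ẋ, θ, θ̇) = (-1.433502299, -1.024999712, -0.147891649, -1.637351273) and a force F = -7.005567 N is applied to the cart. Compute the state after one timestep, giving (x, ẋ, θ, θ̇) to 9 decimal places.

(-1.467956639, -1.365188390, -0.202929575, -1.379178537)

sinθ=-0.147353125, cosθ=0.989083948
temp = (F + m·l·θ̇²·sinθ)/(M+m) = (-7.005567 + -0.062001641)/0.816156 = -8.659580572
θ̈ = (g·sinθ − cosθ·temp)/(l·(4/3 − m·cos²θ/(M+m))) = 7.680512177
ẍ = temp − m·l·θ̈·cosθ/(M+m) = -10.120446197
Euler: x'=-1.433502299+0.033614·-1.024999712=-1.467956639, ẋ'=-1.024999712+0.033614·-10.120446197=-1.365188390
       θ'=-0.147891649+0.033614·-1.637351273=-0.202929575, θ̇'=-1.637351273+0.033614·7.680512177=-1.379178537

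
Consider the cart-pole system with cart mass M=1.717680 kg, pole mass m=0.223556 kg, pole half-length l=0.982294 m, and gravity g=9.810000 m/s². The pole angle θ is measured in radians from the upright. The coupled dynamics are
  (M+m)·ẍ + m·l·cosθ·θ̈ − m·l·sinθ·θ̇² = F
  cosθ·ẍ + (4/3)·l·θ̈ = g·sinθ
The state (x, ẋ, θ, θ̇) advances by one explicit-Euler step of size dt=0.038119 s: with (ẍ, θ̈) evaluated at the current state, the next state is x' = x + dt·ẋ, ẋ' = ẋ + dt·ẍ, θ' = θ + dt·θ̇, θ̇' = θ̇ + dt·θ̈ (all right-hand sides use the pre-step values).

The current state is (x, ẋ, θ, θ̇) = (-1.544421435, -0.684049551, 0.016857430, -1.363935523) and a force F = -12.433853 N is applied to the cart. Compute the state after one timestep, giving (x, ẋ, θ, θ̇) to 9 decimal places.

(-1.570496720, -0.951728749, -0.035134428, -1.154773608)

sinθ=0.016856632, cosθ=0.999857917
temp = (F + m·l·θ̇²·sinθ)/(M+m) = (-12.433853 + 0.006886306)/1.941236 = -6.401574406
θ̈ = (g·sinθ − cosθ·temp)/(l·(4/3 − m·cos²θ/(M+m))) = 5.487077710
ẍ = temp − m·l·θ̈·cosθ/(M+m) = -7.022198863
Euler: x'=-1.544421435+0.038119·-0.684049551=-1.570496720, ẋ'=-0.684049551+0.038119·-7.022198863=-0.951728749
       θ'=0.016857430+0.038119·-1.363935523=-0.035134428, θ̇'=-1.363935523+0.038119·5.487077710=-1.154773608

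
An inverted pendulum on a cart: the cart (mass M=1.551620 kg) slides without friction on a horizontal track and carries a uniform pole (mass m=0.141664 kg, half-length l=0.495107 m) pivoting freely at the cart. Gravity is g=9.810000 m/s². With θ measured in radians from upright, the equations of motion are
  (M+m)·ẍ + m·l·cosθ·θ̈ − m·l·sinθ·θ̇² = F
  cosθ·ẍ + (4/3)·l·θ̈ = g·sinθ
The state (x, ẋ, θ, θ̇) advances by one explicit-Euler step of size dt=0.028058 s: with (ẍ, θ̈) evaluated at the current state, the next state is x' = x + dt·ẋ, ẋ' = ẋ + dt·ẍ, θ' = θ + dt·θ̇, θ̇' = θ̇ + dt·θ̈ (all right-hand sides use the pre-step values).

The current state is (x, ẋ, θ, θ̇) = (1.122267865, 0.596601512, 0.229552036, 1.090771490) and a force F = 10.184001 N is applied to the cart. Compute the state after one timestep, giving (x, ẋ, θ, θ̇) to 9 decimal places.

(1.139007310, 0.772293293, 0.260156902, 0.926484898)

sinθ=0.227541333, cosθ=0.973768423
temp = (F + m·l·θ̇²·sinθ)/(M+m) = (10.184001 + 0.018988315)/1.693284 = 6.025562938
θ̈ = (g·sinθ − cosθ·temp)/(l·(4/3 − m·cos²θ/(M+m))) = -5.855249541
ẍ = temp − m·l·θ̈·cosθ/(M+m) = 6.261735727
Euler: x'=1.122267865+0.028058·0.596601512=1.139007310, ẋ'=0.596601512+0.028058·6.261735727=0.772293293
       θ'=0.229552036+0.028058·1.090771490=0.260156902, θ̇'=1.090771490+0.028058·-5.855249541=0.926484898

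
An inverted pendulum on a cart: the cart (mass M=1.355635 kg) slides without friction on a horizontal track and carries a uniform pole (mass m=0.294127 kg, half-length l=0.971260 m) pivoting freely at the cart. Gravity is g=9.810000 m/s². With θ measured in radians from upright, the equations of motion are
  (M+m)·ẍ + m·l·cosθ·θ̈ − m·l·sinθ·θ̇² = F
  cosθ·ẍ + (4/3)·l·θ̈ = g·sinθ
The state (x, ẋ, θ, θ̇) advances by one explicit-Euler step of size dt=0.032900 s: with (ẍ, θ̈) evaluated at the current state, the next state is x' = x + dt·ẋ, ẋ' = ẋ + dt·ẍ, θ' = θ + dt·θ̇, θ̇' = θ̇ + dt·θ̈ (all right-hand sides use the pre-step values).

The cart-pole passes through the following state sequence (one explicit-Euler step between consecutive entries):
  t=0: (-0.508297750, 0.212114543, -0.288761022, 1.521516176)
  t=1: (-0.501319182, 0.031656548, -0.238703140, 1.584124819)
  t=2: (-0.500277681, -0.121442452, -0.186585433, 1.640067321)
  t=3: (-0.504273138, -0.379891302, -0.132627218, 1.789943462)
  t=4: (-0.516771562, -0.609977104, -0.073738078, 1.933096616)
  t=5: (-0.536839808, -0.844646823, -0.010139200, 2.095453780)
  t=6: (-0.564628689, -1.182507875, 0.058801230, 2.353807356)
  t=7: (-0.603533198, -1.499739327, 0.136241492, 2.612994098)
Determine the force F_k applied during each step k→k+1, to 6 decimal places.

step 0→1:
  ẍ = (ẋ'−ẋ)/dt = (0.031656548−0.212114543)/0.032900 = -5.485045
  θ̈ = (θ̇'−θ̇)/dt = (1.584124819−1.521516176)/0.032900 = 1.902998
  sinθ=-0.284765, cosθ=0.958597
  F = (M+m)·ẍ + m·l·cosθ·θ̈ − m·l·sinθ·θ̇² = -9.049020 + 0.521129 − -0.188326 = -8.339565
step 1→2:
  ẍ = (ẋ'−ẋ)/dt = (-0.121442452−0.031656548)/0.032900 = -4.653465
  θ̈ = (θ̇'−θ̇)/dt = (1.640067321−1.584124819)/0.032900 = 1.700380
  sinθ=-0.236443, cosθ=0.971645
  F = (M+m)·ẍ + m·l·cosθ·θ̈ − m·l·sinθ·θ̇² = -7.677110 + 0.471981 − -0.169502 = -7.035627
step 2→3:
  ẍ = (ẋ'−ẋ)/dt = (-0.379891302−-0.121442452)/0.032900 = -7.855588
  θ̈ = (θ̇'−θ̇)/dt = (1.789943462−1.640067321)/0.032900 = 4.555506
  sinθ=-0.185505, cosθ=0.982643
  F = (M+m)·ẍ + m·l·cosθ·θ̈ − m·l·sinθ·θ̇² = -12.959851 + 1.278801 − -0.142544 = -11.538506
step 3→4:
  ẍ = (ẋ'−ẋ)/dt = (-0.609977104−-0.379891302)/0.032900 = -6.993489
  θ̈ = (θ̇'−θ̇)/dt = (1.933096616−1.789943462)/0.032900 = 4.351160
  sinθ=-0.132239, cosθ=0.991218
  F = (M+m)·ẍ + m·l·cosθ·θ̈ − m·l·sinθ·θ̇² = -11.537593 + 1.232096 − -0.121034 = -10.184463
step 4→5:
  ẍ = (ẋ'−ẋ)/dt = (-0.844646823−-0.609977104)/0.032900 = -7.132818
  θ̈ = (θ̇'−θ̇)/dt = (2.095453780−1.933096616)/0.032900 = 4.934868
  sinθ=-0.073671, cosθ=0.997283
  F = (M+m)·ẍ + m·l·cosθ·θ̈ − m·l·sinθ·θ̇² = -11.767452 + 1.405932 − -0.078646 = -10.282875
step 5→6:
  ẍ = (ẋ'−ẋ)/dt = (-1.182507875−-0.844646823)/0.032900 = -10.269333
  θ̈ = (θ̇'−θ̇)/dt = (2.353807356−2.095453780)/0.032900 = 7.852692
  sinθ=-0.010139, cosθ=0.999949
  F = (M+m)·ẍ + m·l·cosθ·θ̈ − m·l·sinθ·θ̇² = -16.941955 + 2.243193 − -0.012718 = -14.686044
step 6→7:
  ẍ = (ẋ'−ẋ)/dt = (-1.499739327−-1.182507875)/0.032900 = -9.642293
  θ̈ = (θ̇'−θ̇)/dt = (2.612994098−2.353807356)/0.032900 = 7.878016
  sinθ=0.058767, cosθ=0.998272
  F = (M+m)·ẍ + m·l·cosθ·θ̈ − m·l·sinθ·θ̇² = -15.907489 + 2.246653 − 0.093014 = -13.753850

F_0 = -8.339565 N
F_1 = -7.035627 N
F_2 = -11.538506 N
F_3 = -10.184463 N
F_4 = -10.282875 N
F_5 = -14.686044 N
F_6 = -13.753850 N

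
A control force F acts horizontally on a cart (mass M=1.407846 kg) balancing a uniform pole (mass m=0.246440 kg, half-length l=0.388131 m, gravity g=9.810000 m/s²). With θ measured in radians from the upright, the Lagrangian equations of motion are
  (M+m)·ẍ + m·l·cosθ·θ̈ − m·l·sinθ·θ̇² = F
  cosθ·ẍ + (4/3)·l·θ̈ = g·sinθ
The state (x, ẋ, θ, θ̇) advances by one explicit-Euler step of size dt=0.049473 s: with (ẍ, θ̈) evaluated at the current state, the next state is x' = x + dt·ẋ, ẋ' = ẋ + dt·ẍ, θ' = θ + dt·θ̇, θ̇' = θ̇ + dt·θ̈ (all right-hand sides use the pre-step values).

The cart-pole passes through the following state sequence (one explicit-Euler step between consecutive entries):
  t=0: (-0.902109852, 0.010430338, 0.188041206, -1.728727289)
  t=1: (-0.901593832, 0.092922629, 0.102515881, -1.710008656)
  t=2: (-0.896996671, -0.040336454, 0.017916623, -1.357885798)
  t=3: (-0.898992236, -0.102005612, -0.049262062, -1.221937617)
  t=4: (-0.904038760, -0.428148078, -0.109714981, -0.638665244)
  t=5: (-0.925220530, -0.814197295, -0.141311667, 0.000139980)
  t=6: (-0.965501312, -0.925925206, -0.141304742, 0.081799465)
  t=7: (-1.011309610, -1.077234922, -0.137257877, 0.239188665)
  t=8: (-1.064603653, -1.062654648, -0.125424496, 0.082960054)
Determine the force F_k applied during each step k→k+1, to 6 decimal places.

step 0→1:
  ẍ = (ẋ'−ẋ)/dt = (0.092922629−0.010430338)/0.049473 = 1.667420
  θ̈ = (θ̇'−θ̇)/dt = (-1.710008656−-1.728727289)/0.049473 = 0.378361
  sinθ=0.186935, cosθ=0.982372
  F = (M+m)·ẍ + m·l·cosθ·θ̈ − m·l·sinθ·θ̇² = 2.758390 + 0.035553 − 0.053436 = 2.740507
step 1→2:
  ẍ = (ẋ'−ẋ)/dt = (-0.040336454−0.092922629)/0.049473 = -2.693572
  θ̈ = (θ̇'−θ̇)/dt = (-1.357885798−-1.710008656)/0.049473 = 7.117475
  sinθ=0.102336, cosθ=0.994750
  F = (M+m)·ẍ + m·l·cosθ·θ̈ − m·l·sinθ·θ̇² = -4.455938 + 0.677219 − 0.028623 = -3.807342
step 2→3:
  ẍ = (ẋ'−ẋ)/dt = (-0.102005612−-0.040336454)/0.049473 = -1.246521
  θ̈ = (θ̇'−θ̇)/dt = (-1.221937617−-1.357885798)/0.049473 = 2.747927
  sinθ=0.017916, cosθ=0.999840
  F = (M+m)·ẍ + m·l·cosθ·θ̈ − m·l·sinθ·θ̇² = -2.062103 + 0.262800 − 0.003160 = -1.802463
step 3→4:
  ẍ = (ẋ'−ẋ)/dt = (-0.428148078−-0.102005612)/0.049473 = -6.592333
  θ̈ = (θ̇'−θ̇)/dt = (-0.638665244−-1.221937617)/0.049473 = 11.789711
  sinθ=-0.049242, cosθ=0.998787
  F = (M+m)·ẍ + m·l·cosθ·θ̈ − m·l·sinθ·θ̇² = -10.905603 + 1.126330 − -0.007033 = -9.772241
step 4→5:
  ẍ = (ẋ'−ẋ)/dt = (-0.814197295−-0.428148078)/0.049473 = -7.803230
  θ̈ = (θ̇'−θ̇)/dt = (0.000139980−-0.638665244)/0.049473 = 12.912199
  sinθ=-0.109495, cosθ=0.993987
  F = (M+m)·ẍ + m·l·cosθ·θ̈ − m·l·sinθ·θ̇² = -12.908775 + 1.227639 − -0.004272 = -11.676864
step 5→6:
  ẍ = (ẋ'−ẋ)/dt = (-0.925925206−-0.814197295)/0.049473 = -2.258361
  θ̈ = (θ̇'−θ̇)/dt = (0.081799465−0.000139980)/0.049473 = 1.650587
  sinθ=-0.140842, cosθ=0.990032
  F = (M+m)·ẍ + m·l·cosθ·θ̈ − m·l·sinθ·θ̇² = -3.735976 + 0.156307 − -0.000000 = -3.579669
step 6→7:
  ẍ = (ẋ'−ẋ)/dt = (-1.077234922−-0.925925206)/0.049473 = -3.058430
  θ̈ = (θ̇'−θ̇)/dt = (0.239188665−0.081799465)/0.049473 = 3.181315
  sinθ=-0.140835, cosθ=0.990033
  F = (M+m)·ẍ + m·l·cosθ·θ̈ − m·l·sinθ·θ̇² = -5.059518 + 0.301263 − -0.000090 = -4.758165
step 7→8:
  ẍ = (ẋ'−ẋ)/dt = (-1.062654648−-1.077234922)/0.049473 = 0.294712
  θ̈ = (θ̇'−θ̇)/dt = (0.082960054−0.239188665)/0.049473 = -3.157856
  sinθ=-0.136827, cosθ=0.990595
  F = (M+m)·ẍ + m·l·cosθ·θ̈ − m·l·sinθ·θ̇² = 0.487538 + -0.299211 − -0.000749 = 0.189075

F_0 = 2.740507 N
F_1 = -3.807342 N
F_2 = -1.802463 N
F_3 = -9.772241 N
F_4 = -11.676864 N
F_5 = -3.579669 N
F_6 = -4.758165 N
F_7 = 0.189075 N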